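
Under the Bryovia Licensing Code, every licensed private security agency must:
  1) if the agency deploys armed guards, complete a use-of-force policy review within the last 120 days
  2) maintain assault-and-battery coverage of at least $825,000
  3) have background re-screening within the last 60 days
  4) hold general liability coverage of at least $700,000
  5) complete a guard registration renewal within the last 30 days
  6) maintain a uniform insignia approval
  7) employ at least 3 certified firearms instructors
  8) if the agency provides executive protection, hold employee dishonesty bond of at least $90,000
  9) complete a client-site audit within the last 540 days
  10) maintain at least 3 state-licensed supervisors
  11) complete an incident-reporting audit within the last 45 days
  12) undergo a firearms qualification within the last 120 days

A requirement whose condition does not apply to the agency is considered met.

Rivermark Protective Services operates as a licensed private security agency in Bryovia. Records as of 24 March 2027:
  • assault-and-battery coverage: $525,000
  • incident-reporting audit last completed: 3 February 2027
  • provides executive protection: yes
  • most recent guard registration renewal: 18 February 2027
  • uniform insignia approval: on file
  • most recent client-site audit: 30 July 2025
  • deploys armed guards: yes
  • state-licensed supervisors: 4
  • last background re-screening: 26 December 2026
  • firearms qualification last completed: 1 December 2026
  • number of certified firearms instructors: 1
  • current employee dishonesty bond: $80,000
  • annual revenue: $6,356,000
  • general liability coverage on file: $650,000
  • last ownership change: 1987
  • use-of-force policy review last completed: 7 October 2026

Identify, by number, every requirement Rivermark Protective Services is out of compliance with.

1. condition 'deploys armed guards' holds; use-of-force policy review 168 days ago vs limit 120 → not met
2. assault-and-battery coverage $525,000 < $825,000 → not met
3. background re-screening 88 days ago vs limit 60 → not met
4. general liability coverage $650,000 < $700,000 → not met
5. guard registration renewal 34 days ago vs limit 30 → not met
6. uniform insignia approval present → met
7. certified firearms instructors 1 < 3 → not met
8. condition 'provides executive protection' holds; employee dishonesty bond $80,000 < $90,000 → not met
9. client-site audit 602 days ago vs limit 540 → not met
10. state-licensed supervisors 4 ≥ 3 → met
11. incident-reporting audit 49 days ago vs limit 45 → not met
12. firearms qualification 113 days ago vs limit 120 → met
Not met: 1, 2, 3, 4, 5, 7, 8, 9, 11

1, 2, 3, 4, 5, 7, 8, 9, 11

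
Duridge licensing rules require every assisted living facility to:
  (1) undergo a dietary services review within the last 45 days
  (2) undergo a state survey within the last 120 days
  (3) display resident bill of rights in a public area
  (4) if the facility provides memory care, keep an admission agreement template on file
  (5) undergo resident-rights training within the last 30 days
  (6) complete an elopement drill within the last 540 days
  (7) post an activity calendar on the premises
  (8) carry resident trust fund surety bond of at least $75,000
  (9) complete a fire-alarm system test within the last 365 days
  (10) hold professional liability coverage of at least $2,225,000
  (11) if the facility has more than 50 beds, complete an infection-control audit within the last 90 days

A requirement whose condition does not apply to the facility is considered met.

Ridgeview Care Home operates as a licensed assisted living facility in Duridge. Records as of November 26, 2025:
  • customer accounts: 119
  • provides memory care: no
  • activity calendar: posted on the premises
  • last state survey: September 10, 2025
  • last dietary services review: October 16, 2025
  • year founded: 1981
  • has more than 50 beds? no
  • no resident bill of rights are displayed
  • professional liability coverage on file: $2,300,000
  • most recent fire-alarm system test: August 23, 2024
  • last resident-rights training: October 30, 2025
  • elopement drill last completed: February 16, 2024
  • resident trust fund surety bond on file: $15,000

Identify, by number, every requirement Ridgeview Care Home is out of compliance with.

3, 6, 8, 9

1. dietary services review 41 days ago vs limit 45 → met
2. state survey 77 days ago vs limit 120 → met
3. resident bill of rights absent → not met
4. condition 'provides memory care' does not hold → requirement n/a → met
5. resident-rights training 27 days ago vs limit 30 → met
6. elopement drill 649 days ago vs limit 540 → not met
7. activity calendar present → met
8. resident trust fund surety bond $15,000 < $75,000 → not met
9. fire-alarm system test 460 days ago vs limit 365 → not met
10. professional liability coverage $2,300,000 ≥ $2,225,000 → met
11. condition 'has more than 50 beds' does not hold → requirement n/a → met
Not met: 3, 6, 8, 9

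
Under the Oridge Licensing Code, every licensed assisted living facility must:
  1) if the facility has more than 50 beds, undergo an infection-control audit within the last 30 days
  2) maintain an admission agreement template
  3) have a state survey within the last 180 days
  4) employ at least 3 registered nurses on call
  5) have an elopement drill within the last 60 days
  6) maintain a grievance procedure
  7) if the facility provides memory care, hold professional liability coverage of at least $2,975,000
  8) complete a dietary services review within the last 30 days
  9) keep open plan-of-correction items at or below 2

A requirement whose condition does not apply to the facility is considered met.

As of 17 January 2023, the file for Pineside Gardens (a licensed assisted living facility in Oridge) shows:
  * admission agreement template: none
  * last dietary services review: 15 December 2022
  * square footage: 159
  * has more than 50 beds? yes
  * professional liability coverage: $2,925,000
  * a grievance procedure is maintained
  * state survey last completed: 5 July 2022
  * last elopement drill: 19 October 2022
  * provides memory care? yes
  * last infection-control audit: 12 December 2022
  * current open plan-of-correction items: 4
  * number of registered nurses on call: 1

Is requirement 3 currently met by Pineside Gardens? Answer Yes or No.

No

3. state survey 196 days ago vs limit 180 → not met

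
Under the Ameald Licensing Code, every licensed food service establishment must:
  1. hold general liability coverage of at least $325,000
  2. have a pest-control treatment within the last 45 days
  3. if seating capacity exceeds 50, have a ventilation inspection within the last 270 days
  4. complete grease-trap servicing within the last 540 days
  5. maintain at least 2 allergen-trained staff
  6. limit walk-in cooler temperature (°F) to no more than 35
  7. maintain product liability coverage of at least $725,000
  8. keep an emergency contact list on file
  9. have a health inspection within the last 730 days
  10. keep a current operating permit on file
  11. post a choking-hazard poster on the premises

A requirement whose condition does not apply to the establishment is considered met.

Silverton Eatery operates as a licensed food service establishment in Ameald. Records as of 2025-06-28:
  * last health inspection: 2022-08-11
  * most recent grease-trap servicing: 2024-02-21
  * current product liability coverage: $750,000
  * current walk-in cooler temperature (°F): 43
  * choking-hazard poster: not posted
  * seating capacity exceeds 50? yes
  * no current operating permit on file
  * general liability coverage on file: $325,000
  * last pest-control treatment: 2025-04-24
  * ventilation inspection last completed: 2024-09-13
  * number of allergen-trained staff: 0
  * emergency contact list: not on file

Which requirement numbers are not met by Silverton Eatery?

1. general liability coverage $325,000 ≥ $325,000 → met
2. pest-control treatment 65 days ago vs limit 45 → not met
3. condition 'seating capacity exceeds 50' holds; ventilation inspection 288 days ago vs limit 270 → not met
4. grease-trap servicing 493 days ago vs limit 540 → met
5. allergen-trained staff 0 < 2 → not met
6. walk-in cooler temperature (°F) 43 > 35 → not met
7. product liability coverage $750,000 ≥ $725,000 → met
8. emergency contact list absent → not met
9. health inspection 1052 days ago vs limit 730 → not met
10. current operating permit absent → not met
11. choking-hazard poster absent → not met
Not met: 2, 3, 5, 6, 8, 9, 10, 11

2, 3, 5, 6, 8, 9, 10, 11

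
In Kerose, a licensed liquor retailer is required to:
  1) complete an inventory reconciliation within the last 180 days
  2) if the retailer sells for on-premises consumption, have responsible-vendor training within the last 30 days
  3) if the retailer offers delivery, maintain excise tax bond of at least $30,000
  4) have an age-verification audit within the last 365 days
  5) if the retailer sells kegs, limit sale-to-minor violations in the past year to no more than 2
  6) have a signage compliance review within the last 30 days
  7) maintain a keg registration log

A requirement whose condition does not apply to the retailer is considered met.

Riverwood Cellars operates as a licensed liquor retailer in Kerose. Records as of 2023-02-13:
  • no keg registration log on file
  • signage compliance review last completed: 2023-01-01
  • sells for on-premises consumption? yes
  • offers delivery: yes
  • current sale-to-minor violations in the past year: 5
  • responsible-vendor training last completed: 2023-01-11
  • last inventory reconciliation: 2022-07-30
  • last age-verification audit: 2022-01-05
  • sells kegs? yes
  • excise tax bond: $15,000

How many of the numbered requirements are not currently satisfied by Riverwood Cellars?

1. inventory reconciliation 198 days ago vs limit 180 → not met
2. condition 'sells for on-premises consumption' holds; responsible-vendor training 33 days ago vs limit 30 → not met
3. condition 'offers delivery' holds; excise tax bond $15,000 < $30,000 → not met
4. age-verification audit 404 days ago vs limit 365 → not met
5. condition 'sells kegs' holds; sale-to-minor violations in the past year 5 > 2 → not met
6. signage compliance review 43 days ago vs limit 30 → not met
7. keg registration log absent → not met
Not met: 7 of 7

7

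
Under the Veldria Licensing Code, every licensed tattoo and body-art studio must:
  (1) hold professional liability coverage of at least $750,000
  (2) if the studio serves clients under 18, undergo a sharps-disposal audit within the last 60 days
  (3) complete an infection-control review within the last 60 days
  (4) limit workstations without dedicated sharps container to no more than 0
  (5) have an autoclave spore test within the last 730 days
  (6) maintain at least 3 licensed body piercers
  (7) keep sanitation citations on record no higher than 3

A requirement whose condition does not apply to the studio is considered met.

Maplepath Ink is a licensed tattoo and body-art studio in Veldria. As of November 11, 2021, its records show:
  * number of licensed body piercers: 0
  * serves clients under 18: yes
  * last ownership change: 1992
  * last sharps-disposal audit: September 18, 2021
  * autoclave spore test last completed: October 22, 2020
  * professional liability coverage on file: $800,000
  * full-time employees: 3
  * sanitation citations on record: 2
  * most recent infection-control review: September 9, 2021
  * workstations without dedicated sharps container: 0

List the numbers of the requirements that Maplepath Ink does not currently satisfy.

1. professional liability coverage $800,000 ≥ $750,000 → met
2. condition 'serves clients under 18' holds; sharps-disposal audit 54 days ago vs limit 60 → met
3. infection-control review 63 days ago vs limit 60 → not met
4. workstations without dedicated sharps container 0 ≤ 0 → met
5. autoclave spore test 385 days ago vs limit 730 → met
6. licensed body piercers 0 < 3 → not met
7. sanitation citations on record 2 ≤ 3 → met
Not met: 3, 6

3, 6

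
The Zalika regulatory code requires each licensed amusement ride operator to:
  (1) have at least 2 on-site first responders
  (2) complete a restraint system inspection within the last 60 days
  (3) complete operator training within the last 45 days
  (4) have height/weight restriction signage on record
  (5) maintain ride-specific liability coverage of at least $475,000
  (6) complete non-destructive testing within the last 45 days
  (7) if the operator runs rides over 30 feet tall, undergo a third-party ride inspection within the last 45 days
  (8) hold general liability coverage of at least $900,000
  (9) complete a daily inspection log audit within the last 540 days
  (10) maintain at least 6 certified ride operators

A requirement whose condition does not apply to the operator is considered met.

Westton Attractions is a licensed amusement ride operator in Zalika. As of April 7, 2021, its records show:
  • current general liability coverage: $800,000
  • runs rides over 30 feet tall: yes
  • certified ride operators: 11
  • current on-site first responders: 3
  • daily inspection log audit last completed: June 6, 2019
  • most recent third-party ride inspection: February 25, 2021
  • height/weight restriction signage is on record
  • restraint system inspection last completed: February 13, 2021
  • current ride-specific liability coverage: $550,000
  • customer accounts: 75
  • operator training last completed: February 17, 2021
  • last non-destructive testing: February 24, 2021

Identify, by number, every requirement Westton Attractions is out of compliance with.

3, 8, 9

1. on-site first responders 3 ≥ 2 → met
2. restraint system inspection 53 days ago vs limit 60 → met
3. operator training 49 days ago vs limit 45 → not met
4. height/weight restriction signage present → met
5. ride-specific liability coverage $550,000 ≥ $475,000 → met
6. non-destructive testing 42 days ago vs limit 45 → met
7. condition 'runs rides over 30 feet tall' holds; third-party ride inspection 41 days ago vs limit 45 → met
8. general liability coverage $800,000 < $900,000 → not met
9. daily inspection log audit 671 days ago vs limit 540 → not met
10. certified ride operators 11 ≥ 6 → met
Not met: 3, 8, 9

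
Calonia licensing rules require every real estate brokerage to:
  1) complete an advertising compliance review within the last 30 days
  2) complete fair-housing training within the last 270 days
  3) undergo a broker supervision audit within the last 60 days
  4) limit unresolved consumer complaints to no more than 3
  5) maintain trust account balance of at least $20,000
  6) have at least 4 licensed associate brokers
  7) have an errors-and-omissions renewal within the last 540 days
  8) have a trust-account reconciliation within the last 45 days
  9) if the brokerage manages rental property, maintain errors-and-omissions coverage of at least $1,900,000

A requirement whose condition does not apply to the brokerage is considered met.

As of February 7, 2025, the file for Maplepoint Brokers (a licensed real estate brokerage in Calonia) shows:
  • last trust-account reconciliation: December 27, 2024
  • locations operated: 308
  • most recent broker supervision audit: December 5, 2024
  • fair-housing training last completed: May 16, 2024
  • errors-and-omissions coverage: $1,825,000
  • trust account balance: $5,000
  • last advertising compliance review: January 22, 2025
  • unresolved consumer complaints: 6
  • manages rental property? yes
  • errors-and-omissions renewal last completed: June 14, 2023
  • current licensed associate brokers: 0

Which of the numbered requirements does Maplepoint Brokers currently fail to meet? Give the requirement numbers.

1. advertising compliance review 16 days ago vs limit 30 → met
2. fair-housing training 267 days ago vs limit 270 → met
3. broker supervision audit 64 days ago vs limit 60 → not met
4. unresolved consumer complaints 6 > 3 → not met
5. trust account balance $5,000 < $20,000 → not met
6. licensed associate brokers 0 < 4 → not met
7. errors-and-omissions renewal 604 days ago vs limit 540 → not met
8. trust-account reconciliation 42 days ago vs limit 45 → met
9. condition 'manages rental property' holds; errors-and-omissions coverage $1,825,000 < $1,900,000 → not met
Not met: 3, 4, 5, 6, 7, 9

3, 4, 5, 6, 7, 9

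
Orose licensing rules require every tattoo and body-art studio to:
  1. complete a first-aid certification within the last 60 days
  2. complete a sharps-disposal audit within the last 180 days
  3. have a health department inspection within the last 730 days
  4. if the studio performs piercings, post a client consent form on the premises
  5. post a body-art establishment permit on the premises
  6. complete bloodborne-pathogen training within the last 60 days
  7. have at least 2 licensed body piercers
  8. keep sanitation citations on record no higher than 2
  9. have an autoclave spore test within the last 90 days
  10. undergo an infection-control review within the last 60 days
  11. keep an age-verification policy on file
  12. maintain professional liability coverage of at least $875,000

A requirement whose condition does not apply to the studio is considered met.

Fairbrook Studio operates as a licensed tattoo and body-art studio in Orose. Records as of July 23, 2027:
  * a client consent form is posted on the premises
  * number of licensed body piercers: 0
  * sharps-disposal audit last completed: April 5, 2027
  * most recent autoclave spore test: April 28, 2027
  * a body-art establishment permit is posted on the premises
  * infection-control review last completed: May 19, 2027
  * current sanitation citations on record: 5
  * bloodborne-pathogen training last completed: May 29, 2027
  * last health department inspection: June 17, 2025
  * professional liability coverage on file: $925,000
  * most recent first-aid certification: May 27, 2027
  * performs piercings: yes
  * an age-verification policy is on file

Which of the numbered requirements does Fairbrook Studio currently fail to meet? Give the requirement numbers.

3, 7, 8, 10

1. first-aid certification 57 days ago vs limit 60 → met
2. sharps-disposal audit 109 days ago vs limit 180 → met
3. health department inspection 766 days ago vs limit 730 → not met
4. condition 'performs piercings' holds; client consent form present → met
5. body-art establishment permit present → met
6. bloodborne-pathogen training 55 days ago vs limit 60 → met
7. licensed body piercers 0 < 2 → not met
8. sanitation citations on record 5 > 2 → not met
9. autoclave spore test 86 days ago vs limit 90 → met
10. infection-control review 65 days ago vs limit 60 → not met
11. age-verification policy present → met
12. professional liability coverage $925,000 ≥ $875,000 → met
Not met: 3, 7, 8, 10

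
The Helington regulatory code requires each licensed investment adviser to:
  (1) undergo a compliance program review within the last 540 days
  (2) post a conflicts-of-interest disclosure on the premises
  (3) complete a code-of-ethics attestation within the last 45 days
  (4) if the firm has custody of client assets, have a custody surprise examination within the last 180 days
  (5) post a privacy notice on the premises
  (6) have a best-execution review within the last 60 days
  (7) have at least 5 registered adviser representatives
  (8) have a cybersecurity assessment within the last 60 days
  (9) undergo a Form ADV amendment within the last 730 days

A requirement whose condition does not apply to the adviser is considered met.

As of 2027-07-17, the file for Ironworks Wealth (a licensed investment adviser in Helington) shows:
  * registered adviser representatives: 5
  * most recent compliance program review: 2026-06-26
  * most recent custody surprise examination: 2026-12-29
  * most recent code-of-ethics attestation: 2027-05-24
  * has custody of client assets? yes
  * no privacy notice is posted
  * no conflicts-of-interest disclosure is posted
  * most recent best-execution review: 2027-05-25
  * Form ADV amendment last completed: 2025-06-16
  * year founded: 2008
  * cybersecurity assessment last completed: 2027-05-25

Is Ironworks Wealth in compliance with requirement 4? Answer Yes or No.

4. condition 'has custody of client assets' holds; custody surprise examination 200 days ago vs limit 180 → not met

No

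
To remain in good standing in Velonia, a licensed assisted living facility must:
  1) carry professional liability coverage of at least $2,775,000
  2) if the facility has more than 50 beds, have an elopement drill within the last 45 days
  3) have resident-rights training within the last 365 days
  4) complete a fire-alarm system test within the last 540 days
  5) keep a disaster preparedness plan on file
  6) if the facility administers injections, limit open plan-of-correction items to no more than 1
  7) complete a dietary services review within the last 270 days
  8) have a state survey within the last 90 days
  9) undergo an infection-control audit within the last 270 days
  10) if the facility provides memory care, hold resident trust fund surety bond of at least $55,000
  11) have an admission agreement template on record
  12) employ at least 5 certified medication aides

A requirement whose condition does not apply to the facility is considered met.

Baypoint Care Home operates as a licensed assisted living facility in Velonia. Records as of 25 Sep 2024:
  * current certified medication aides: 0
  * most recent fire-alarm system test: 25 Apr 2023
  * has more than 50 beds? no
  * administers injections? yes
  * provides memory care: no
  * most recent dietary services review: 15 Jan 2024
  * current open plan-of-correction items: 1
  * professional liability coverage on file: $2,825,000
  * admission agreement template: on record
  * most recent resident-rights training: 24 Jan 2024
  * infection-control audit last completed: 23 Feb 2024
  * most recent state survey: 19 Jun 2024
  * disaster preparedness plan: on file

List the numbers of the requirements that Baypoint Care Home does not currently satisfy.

1. professional liability coverage $2,825,000 ≥ $2,775,000 → met
2. condition 'has more than 50 beds' does not hold → requirement n/a → met
3. resident-rights training 245 days ago vs limit 365 → met
4. fire-alarm system test 519 days ago vs limit 540 → met
5. disaster preparedness plan present → met
6. condition 'administers injections' holds; open plan-of-correction items 1 ≤ 1 → met
7. dietary services review 254 days ago vs limit 270 → met
8. state survey 98 days ago vs limit 90 → not met
9. infection-control audit 215 days ago vs limit 270 → met
10. condition 'provides memory care' does not hold → requirement n/a → met
11. admission agreement template present → met
12. certified medication aides 0 < 5 → not met
Not met: 8, 12

8, 12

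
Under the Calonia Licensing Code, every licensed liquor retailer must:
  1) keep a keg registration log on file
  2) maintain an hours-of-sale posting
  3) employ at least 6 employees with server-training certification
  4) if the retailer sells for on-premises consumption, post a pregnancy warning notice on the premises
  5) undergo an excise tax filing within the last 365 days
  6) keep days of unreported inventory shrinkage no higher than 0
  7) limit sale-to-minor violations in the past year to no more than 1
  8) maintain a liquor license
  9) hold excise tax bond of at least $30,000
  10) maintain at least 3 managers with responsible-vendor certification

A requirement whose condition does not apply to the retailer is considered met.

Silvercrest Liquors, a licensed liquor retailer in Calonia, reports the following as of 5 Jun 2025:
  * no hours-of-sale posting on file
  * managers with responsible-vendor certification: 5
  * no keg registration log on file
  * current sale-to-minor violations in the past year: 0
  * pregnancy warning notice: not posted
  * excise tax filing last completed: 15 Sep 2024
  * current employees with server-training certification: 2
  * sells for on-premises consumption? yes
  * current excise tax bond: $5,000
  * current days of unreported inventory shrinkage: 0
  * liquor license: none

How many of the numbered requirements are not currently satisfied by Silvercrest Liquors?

6

1. keg registration log absent → not met
2. hours-of-sale posting absent → not met
3. employees with server-training certification 2 < 6 → not met
4. condition 'sells for on-premises consumption' holds; pregnancy warning notice absent → not met
5. excise tax filing 263 days ago vs limit 365 → met
6. days of unreported inventory shrinkage 0 ≤ 0 → met
7. sale-to-minor violations in the past year 0 ≤ 1 → met
8. liquor license absent → not met
9. excise tax bond $5,000 < $30,000 → not met
10. managers with responsible-vendor certification 5 ≥ 3 → met
Not met: 6 of 10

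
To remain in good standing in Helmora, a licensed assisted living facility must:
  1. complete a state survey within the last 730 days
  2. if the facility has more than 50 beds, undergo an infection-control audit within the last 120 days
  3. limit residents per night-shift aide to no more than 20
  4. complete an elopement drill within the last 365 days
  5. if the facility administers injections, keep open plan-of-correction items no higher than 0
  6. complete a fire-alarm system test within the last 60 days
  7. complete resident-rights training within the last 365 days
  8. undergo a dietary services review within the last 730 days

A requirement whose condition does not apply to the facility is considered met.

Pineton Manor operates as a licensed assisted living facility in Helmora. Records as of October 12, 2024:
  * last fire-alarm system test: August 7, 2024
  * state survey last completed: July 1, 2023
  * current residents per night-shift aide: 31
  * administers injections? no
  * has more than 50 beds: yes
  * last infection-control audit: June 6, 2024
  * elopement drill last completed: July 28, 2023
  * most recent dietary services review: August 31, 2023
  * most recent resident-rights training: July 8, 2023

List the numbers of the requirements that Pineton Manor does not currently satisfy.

1. state survey 469 days ago vs limit 730 → met
2. condition 'has more than 50 beds' holds; infection-control audit 128 days ago vs limit 120 → not met
3. residents per night-shift aide 31 > 20 → not met
4. elopement drill 442 days ago vs limit 365 → not met
5. condition 'administers injections' does not hold → requirement n/a → met
6. fire-alarm system test 66 days ago vs limit 60 → not met
7. resident-rights training 462 days ago vs limit 365 → not met
8. dietary services review 408 days ago vs limit 730 → met
Not met: 2, 3, 4, 6, 7

2, 3, 4, 6, 7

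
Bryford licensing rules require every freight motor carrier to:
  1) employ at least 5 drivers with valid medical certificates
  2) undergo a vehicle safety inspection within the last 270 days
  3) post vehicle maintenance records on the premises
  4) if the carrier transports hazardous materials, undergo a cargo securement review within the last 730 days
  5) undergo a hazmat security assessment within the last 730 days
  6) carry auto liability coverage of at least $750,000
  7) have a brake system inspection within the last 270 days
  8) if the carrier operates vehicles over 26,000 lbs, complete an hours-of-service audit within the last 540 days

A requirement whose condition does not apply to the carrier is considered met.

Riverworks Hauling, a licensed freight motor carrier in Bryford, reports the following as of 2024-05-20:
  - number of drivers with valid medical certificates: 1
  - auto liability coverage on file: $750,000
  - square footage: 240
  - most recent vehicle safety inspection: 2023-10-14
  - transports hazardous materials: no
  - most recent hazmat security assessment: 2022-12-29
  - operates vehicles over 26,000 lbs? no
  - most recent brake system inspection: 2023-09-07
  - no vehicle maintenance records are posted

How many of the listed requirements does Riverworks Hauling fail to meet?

2

1. drivers with valid medical certificates 1 < 5 → not met
2. vehicle safety inspection 219 days ago vs limit 270 → met
3. vehicle maintenance records absent → not met
4. condition 'transports hazardous materials' does not hold → requirement n/a → met
5. hazmat security assessment 508 days ago vs limit 730 → met
6. auto liability coverage $750,000 ≥ $750,000 → met
7. brake system inspection 256 days ago vs limit 270 → met
8. condition 'operates vehicles over 26,000 lbs' does not hold → requirement n/a → met
Not met: 2 of 8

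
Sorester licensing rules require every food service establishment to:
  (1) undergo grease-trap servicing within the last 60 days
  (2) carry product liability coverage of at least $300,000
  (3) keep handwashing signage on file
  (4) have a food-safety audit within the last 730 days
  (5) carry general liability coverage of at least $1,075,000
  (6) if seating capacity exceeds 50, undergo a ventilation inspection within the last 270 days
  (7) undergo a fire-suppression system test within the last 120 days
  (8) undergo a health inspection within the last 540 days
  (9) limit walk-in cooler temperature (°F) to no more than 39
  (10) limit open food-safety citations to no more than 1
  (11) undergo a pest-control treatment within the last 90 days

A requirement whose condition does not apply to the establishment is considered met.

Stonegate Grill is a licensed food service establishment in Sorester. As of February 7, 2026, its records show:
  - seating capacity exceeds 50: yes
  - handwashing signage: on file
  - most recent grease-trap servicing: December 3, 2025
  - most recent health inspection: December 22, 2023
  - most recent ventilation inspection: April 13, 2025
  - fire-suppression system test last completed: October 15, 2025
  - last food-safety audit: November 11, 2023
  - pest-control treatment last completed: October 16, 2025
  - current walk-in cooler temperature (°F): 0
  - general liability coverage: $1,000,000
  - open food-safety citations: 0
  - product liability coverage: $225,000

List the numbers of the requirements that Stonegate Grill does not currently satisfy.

1. grease-trap servicing 66 days ago vs limit 60 → not met
2. product liability coverage $225,000 < $300,000 → not met
3. handwashing signage present → met
4. food-safety audit 819 days ago vs limit 730 → not met
5. general liability coverage $1,000,000 < $1,075,000 → not met
6. condition 'seating capacity exceeds 50' holds; ventilation inspection 300 days ago vs limit 270 → not met
7. fire-suppression system test 115 days ago vs limit 120 → met
8. health inspection 778 days ago vs limit 540 → not met
9. walk-in cooler temperature (°F) 0 ≤ 39 → met
10. open food-safety citations 0 ≤ 1 → met
11. pest-control treatment 114 days ago vs limit 90 → not met
Not met: 1, 2, 4, 5, 6, 8, 11

1, 2, 4, 5, 6, 8, 11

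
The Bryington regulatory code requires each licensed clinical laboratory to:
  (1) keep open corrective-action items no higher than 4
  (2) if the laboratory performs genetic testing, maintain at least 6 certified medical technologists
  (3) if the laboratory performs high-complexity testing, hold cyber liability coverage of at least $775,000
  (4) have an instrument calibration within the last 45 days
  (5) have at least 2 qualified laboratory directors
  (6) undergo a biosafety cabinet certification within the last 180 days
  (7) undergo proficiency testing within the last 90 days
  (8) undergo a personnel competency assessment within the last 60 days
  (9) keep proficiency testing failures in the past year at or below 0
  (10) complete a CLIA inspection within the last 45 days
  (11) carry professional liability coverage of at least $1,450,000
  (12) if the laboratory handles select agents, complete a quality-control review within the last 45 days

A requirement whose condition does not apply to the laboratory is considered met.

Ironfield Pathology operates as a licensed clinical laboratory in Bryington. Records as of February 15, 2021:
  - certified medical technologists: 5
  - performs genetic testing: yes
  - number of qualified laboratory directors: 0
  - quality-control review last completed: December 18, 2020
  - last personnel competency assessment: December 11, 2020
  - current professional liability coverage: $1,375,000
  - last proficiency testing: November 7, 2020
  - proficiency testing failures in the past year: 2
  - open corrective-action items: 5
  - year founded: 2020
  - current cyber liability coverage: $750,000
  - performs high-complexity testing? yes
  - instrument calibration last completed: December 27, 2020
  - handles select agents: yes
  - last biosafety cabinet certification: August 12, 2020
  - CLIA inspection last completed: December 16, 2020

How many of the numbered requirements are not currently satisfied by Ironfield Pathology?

12

1. open corrective-action items 5 > 4 → not met
2. condition 'performs genetic testing' holds; certified medical technologists 5 < 6 → not met
3. condition 'performs high-complexity testing' holds; cyber liability coverage $750,000 < $775,000 → not met
4. instrument calibration 50 days ago vs limit 45 → not met
5. qualified laboratory directors 0 < 2 → not met
6. biosafety cabinet certification 187 days ago vs limit 180 → not met
7. proficiency testing 100 days ago vs limit 90 → not met
8. personnel competency assessment 66 days ago vs limit 60 → not met
9. proficiency testing failures in the past year 2 > 0 → not met
10. CLIA inspection 61 days ago vs limit 45 → not met
11. professional liability coverage $1,375,000 < $1,450,000 → not met
12. condition 'handles select agents' holds; quality-control review 59 days ago vs limit 45 → not met
Not met: 12 of 12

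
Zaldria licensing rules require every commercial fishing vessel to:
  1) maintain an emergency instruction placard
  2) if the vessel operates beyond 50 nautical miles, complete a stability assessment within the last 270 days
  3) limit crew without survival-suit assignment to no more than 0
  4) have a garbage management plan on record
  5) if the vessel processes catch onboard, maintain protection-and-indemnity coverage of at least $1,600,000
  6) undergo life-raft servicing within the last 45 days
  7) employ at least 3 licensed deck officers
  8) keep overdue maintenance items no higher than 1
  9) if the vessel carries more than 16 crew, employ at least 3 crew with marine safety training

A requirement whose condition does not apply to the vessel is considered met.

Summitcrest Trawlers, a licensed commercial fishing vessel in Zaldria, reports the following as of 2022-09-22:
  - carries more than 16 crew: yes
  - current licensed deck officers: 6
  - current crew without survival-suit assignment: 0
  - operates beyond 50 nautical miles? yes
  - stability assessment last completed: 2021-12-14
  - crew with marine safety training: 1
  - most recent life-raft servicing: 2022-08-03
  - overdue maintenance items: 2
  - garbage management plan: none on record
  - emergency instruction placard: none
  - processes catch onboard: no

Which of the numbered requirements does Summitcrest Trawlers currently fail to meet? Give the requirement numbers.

1. emergency instruction placard absent → not met
2. condition 'operates beyond 50 nautical miles' holds; stability assessment 282 days ago vs limit 270 → not met
3. crew without survival-suit assignment 0 ≤ 0 → met
4. garbage management plan absent → not met
5. condition 'processes catch onboard' does not hold → requirement n/a → met
6. life-raft servicing 50 days ago vs limit 45 → not met
7. licensed deck officers 6 ≥ 3 → met
8. overdue maintenance items 2 > 1 → not met
9. condition 'carries more than 16 crew' holds; crew with marine safety training 1 < 3 → not met
Not met: 1, 2, 4, 6, 8, 9

1, 2, 4, 6, 8, 9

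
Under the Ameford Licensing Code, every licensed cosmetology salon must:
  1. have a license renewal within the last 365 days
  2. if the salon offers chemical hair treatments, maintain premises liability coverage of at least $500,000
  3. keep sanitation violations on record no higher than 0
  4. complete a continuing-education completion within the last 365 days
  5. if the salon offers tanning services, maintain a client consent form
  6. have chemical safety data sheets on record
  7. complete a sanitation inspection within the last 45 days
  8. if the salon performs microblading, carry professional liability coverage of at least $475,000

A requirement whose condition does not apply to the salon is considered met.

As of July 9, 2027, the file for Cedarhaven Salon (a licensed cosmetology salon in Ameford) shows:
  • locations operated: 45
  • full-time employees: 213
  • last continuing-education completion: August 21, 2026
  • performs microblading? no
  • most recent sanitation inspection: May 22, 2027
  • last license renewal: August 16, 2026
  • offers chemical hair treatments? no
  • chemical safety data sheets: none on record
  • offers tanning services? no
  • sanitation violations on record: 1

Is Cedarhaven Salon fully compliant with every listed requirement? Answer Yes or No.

1. license renewal 327 days ago vs limit 365 → met
2. condition 'offers chemical hair treatments' does not hold → requirement n/a → met
3. sanitation violations on record 1 > 0 → not met
4. continuing-education completion 322 days ago vs limit 365 → met
5. condition 'offers tanning services' does not hold → requirement n/a → met
6. chemical safety data sheets absent → not met
7. sanitation inspection 48 days ago vs limit 45 → not met
8. condition 'performs microblading' does not hold → requirement n/a → met
Not met: 3, 6, 7

No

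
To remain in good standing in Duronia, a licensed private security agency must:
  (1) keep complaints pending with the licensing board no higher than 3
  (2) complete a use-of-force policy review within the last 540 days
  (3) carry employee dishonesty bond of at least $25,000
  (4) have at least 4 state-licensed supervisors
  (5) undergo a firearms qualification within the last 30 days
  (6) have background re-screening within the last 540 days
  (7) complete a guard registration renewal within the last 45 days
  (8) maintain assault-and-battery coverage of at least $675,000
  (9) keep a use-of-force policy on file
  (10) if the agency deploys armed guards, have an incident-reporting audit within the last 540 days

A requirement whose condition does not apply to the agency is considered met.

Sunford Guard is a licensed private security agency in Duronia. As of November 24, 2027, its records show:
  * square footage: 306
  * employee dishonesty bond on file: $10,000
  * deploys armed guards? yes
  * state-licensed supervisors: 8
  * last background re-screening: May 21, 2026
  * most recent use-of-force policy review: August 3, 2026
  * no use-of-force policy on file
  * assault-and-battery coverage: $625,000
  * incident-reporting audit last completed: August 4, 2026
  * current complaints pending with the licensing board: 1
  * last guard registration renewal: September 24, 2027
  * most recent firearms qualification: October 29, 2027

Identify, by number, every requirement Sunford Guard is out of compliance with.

3, 6, 7, 8, 9

1. complaints pending with the licensing board 1 ≤ 3 → met
2. use-of-force policy review 478 days ago vs limit 540 → met
3. employee dishonesty bond $10,000 < $25,000 → not met
4. state-licensed supervisors 8 ≥ 4 → met
5. firearms qualification 26 days ago vs limit 30 → met
6. background re-screening 552 days ago vs limit 540 → not met
7. guard registration renewal 61 days ago vs limit 45 → not met
8. assault-and-battery coverage $625,000 < $675,000 → not met
9. use-of-force policy absent → not met
10. condition 'deploys armed guards' holds; incident-reporting audit 477 days ago vs limit 540 → met
Not met: 3, 6, 7, 8, 9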